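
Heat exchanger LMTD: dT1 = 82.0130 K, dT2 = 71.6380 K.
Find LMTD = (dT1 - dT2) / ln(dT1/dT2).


dT1/dT2 = 1.1448
ln(dT1/dT2) = 0.1353
LMTD = 10.3750 / 0.1353 = 76.7086 K

76.7086 K


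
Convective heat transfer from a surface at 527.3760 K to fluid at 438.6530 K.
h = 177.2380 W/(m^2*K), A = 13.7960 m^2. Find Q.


dT = 88.7230 K
Q = 177.2380 * 13.7960 * 88.7230 = 216943.3013 W

216943.3013 W


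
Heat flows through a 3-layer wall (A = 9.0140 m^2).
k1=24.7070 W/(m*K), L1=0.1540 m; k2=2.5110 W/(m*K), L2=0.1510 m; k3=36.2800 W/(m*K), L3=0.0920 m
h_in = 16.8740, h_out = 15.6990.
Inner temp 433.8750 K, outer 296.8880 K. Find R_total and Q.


R_conv_in = 1/(16.8740*9.0140) = 0.0066
R_1 = 0.1540/(24.7070*9.0140) = 0.0007
R_2 = 0.1510/(2.5110*9.0140) = 0.0067
R_3 = 0.0920/(36.2800*9.0140) = 0.0003
R_conv_out = 1/(15.6990*9.0140) = 0.0071
R_total = 0.0213 K/W
Q = 136.9870 / 0.0213 = 6435.7665 W

R_total = 0.0213 K/W, Q = 6435.7665 W


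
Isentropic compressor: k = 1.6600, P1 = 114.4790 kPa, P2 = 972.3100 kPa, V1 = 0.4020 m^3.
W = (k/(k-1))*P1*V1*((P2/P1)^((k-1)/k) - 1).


(k-1)/k = 0.3976
(P2/P1)^exp = 2.3410
W = 2.5152 * 114.4790 * 0.4020 * (2.3410 - 1) = 155.2136 kJ

155.2136 kJ


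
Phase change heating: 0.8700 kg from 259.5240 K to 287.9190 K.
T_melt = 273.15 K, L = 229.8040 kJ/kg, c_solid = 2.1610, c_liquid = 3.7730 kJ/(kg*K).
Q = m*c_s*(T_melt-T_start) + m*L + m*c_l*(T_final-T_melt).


Q1 (sensible, solid) = 0.8700 * 2.1610 * 13.6260 = 25.6178 kJ
Q2 (latent) = 0.8700 * 229.8040 = 199.9295 kJ
Q3 (sensible, liquid) = 0.8700 * 3.7730 * 14.7690 = 48.4794 kJ
Q_total = 274.0267 kJ

274.0267 kJ


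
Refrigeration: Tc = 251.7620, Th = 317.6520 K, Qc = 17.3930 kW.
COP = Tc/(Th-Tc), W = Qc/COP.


COP = 251.7620 / 65.8900 = 3.8209
W = 17.3930 / 3.8209 = 4.5520 kW

COP = 3.8209, W = 4.5520 kW


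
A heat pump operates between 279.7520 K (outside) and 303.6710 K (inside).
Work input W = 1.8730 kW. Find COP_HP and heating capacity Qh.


COP = 303.6710 / 23.9190 = 12.6958
Qh = 12.6958 * 1.8730 = 23.7792 kW

COP = 12.6958, Qh = 23.7792 kW


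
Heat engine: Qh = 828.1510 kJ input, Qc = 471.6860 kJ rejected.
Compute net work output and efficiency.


W = 828.1510 - 471.6860 = 356.4650 kJ
eta = 356.4650 / 828.1510 = 0.4304 = 43.0435%

W = 356.4650 kJ, eta = 43.0435%


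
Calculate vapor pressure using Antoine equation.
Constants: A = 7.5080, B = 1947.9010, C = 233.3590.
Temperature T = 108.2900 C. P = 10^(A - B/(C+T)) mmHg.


C+T = 341.6490
B/(C+T) = 5.7015
log10(P) = 7.5080 - 5.7015 = 1.8065
P = 10^1.8065 = 64.0518 mmHg

64.0518 mmHg


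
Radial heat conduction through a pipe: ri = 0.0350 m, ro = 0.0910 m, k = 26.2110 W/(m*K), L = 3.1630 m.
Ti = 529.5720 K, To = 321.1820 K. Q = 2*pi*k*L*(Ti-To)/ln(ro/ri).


dT = 208.3900 K
ln(ro/ri) = 0.9555
Q = 2*pi*26.2110*3.1630*208.3900 / 0.9555 = 113606.6182 W

113606.6182 W


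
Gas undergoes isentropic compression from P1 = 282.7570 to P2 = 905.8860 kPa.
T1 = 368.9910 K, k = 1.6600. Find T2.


(k-1)/k = 0.3976
(P2/P1)^exp = 1.5887
T2 = 368.9910 * 1.5887 = 586.2210 K

586.2210 K


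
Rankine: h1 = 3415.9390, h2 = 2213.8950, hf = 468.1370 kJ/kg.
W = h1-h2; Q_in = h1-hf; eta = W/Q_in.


W = 1202.0440 kJ/kg
Q_in = 2947.8020 kJ/kg
eta = 0.4078 = 40.7776%

eta = 40.7776%


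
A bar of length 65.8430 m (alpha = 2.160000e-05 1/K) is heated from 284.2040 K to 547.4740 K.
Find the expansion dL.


dT = 263.2700 K
dL = 2.160000e-05 * 65.8430 * 263.2700 = 0.374425 m
L_final = 66.217425 m

dL = 0.374425 m


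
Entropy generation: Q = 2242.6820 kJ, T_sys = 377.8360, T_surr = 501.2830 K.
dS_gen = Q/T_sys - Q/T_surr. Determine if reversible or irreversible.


dS_sys = 2242.6820/377.8360 = 5.9356 kJ/K
dS_surr = -2242.6820/501.2830 = -4.4739 kJ/K
dS_gen = 5.9356 - 4.4739 = 1.4617 kJ/K (irreversible)

dS_gen = 1.4617 kJ/K, irreversible


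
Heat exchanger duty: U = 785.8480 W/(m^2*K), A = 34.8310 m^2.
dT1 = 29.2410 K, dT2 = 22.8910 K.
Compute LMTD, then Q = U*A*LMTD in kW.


LMTD = 25.9366 K
Q = 785.8480 * 34.8310 * 25.9366 = 709932.5870 W = 709.9326 kW

709.9326 kW


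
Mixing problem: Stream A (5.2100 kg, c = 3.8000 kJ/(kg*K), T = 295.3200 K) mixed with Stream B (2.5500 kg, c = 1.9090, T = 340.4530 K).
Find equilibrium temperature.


num = 7504.0535
den = 24.6659
Tf = 304.2272 K

304.2272 K


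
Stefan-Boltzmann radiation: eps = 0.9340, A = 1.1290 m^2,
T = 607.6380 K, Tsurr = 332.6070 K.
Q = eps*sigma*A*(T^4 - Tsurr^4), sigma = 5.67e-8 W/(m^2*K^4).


T^4 = 1.3633e+11
Tsurr^4 = 1.2238e+10
Q = 0.9340 * 5.67e-8 * 1.1290 * 1.2409e+11 = 7419.1352 W

7419.1352 W


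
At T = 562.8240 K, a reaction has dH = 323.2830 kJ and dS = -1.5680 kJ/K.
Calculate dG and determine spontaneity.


T*dS = 562.8240 * -1.5680 = -882.5080 kJ
dG = 323.2830 + 882.5080 = 1205.7910 kJ (non-spontaneous)

dG = 1205.7910 kJ, non-spontaneous


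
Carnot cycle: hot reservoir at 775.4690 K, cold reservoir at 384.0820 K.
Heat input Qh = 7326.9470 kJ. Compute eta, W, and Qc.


eta = 1 - 384.0820/775.4690 = 0.5047
W = 0.5047 * 7326.9470 = 3697.9838 kJ
Qc = 7326.9470 - 3697.9838 = 3628.9632 kJ

eta = 50.4710%, W = 3697.9838 kJ, Qc = 3628.9632 kJ


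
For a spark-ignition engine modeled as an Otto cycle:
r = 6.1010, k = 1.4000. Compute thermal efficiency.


r^(k-1) = 2.0614
eta = 1 - 1/2.0614 = 0.5149 = 51.4891%

51.4891%


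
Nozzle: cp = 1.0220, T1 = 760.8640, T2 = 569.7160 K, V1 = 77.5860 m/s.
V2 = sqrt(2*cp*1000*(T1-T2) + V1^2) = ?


dT = 191.1480 K
2*cp*1000*dT = 390706.5120
V1^2 = 6019.5874
V2 = sqrt(396726.0994) = 629.8620 m/s

629.8620 m/s


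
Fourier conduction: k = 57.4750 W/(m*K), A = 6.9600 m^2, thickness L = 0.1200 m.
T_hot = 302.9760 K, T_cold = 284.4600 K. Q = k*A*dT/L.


dT = 18.5160 K
Q = 57.4750 * 6.9600 * 18.5160 / 0.1200 = 61724.0118 W

61724.0118 W


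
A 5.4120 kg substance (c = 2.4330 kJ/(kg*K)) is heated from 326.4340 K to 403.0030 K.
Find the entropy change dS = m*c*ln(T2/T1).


T2/T1 = 1.2346
ln(T2/T1) = 0.2107
dS = 5.4120 * 2.4330 * 0.2107 = 2.7746 kJ/K

2.7746 kJ/K


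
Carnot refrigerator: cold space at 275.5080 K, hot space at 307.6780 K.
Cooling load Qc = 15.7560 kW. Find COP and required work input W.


COP = 275.5080 / 32.1700 = 8.5641
W = 15.7560 / 8.5641 = 1.8398 kW

COP = 8.5641, W = 1.8398 kW


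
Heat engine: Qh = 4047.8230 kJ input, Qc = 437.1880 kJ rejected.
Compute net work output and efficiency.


W = 4047.8230 - 437.1880 = 3610.6350 kJ
eta = 3610.6350 / 4047.8230 = 0.8920 = 89.1994%

W = 3610.6350 kJ, eta = 89.1994%


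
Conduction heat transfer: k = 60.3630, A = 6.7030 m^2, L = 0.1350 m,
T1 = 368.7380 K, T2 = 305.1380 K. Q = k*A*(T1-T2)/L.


dT = 63.6000 K
Q = 60.3630 * 6.7030 * 63.6000 / 0.1350 = 190617.7690 W

190617.7690 W


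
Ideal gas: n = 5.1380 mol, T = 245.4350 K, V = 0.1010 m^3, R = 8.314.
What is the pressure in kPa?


P = nRT/V = 5.1380 * 8.314 * 245.4350 / 0.1010
= 10484.3284 / 0.1010 = 103805.2315 Pa = 103.8052 kPa

103.8052 kPa


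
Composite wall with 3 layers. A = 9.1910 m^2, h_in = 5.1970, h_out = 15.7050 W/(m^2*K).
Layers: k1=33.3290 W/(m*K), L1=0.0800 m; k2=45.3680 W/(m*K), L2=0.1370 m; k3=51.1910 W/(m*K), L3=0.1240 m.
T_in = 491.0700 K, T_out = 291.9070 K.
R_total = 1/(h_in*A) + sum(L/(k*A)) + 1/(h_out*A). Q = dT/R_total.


R_conv_in = 1/(5.1970*9.1910) = 0.0209
R_1 = 0.0800/(33.3290*9.1910) = 0.0003
R_2 = 0.1370/(45.3680*9.1910) = 0.0003
R_3 = 0.1240/(51.1910*9.1910) = 0.0003
R_conv_out = 1/(15.7050*9.1910) = 0.0069
R_total = 0.0287 K/W
Q = 199.1630 / 0.0287 = 6935.4453 W

R_total = 0.0287 K/W, Q = 6935.4453 W


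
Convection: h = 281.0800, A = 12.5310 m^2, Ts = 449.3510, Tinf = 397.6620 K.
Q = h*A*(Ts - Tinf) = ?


dT = 51.6890 K
Q = 281.0800 * 12.5310 * 51.6890 = 182059.6926 W

182059.6926 W


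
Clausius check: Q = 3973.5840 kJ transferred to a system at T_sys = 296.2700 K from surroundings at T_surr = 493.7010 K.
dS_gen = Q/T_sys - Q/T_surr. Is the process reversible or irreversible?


dS_sys = 3973.5840/296.2700 = 13.4120 kJ/K
dS_surr = -3973.5840/493.7010 = -8.0486 kJ/K
dS_gen = 13.4120 - 8.0486 = 5.3635 kJ/K (irreversible)

dS_gen = 5.3635 kJ/K, irreversible


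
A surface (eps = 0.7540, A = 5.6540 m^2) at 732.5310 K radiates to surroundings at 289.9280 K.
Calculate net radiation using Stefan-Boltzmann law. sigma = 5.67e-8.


T^4 = 2.8794e+11
Tsurr^4 = 7.0658e+09
Q = 0.7540 * 5.67e-8 * 5.6540 * 2.8088e+11 = 67892.8687 W

67892.8687 W


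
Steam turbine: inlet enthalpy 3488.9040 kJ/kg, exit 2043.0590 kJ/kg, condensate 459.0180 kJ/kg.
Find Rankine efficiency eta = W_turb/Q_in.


W = 1445.8450 kJ/kg
Q_in = 3029.8860 kJ/kg
eta = 0.4772 = 47.7195%

eta = 47.7195%


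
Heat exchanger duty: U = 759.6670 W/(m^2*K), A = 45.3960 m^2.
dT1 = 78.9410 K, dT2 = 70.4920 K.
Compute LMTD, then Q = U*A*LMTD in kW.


LMTD = 74.6368 K
Q = 759.6670 * 45.3960 * 74.6368 = 2573913.4499 W = 2573.9134 kW

2573.9134 kW


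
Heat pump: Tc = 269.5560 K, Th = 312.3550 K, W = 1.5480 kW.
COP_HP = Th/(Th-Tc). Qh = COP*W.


COP = 312.3550 / 42.7990 = 7.2982
Qh = 7.2982 * 1.5480 = 11.2976 kW

COP = 7.2982, Qh = 11.2976 kW


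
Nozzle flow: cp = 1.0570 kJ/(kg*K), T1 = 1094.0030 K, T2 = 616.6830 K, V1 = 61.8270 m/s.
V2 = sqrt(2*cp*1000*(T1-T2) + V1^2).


dT = 477.3200 K
2*cp*1000*dT = 1009054.4800
V1^2 = 3822.5779
V2 = sqrt(1012877.0579) = 1006.4179 m/s

1006.4179 m/s


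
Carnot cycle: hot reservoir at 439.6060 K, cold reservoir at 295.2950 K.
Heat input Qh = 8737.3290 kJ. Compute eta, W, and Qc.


eta = 1 - 295.2950/439.6060 = 0.3283
W = 0.3283 * 8737.3290 = 2868.2336 kJ
Qc = 8737.3290 - 2868.2336 = 5869.0954 kJ

eta = 32.8273%, W = 2868.2336 kJ, Qc = 5869.0954 kJ


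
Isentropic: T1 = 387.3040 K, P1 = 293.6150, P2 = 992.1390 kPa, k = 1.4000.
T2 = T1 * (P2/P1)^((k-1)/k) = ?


(k-1)/k = 0.2857
(P2/P1)^exp = 1.4161
T2 = 387.3040 * 1.4161 = 548.4488 K

548.4488 K


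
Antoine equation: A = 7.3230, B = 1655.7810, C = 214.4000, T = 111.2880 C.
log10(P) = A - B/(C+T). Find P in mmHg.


C+T = 325.6880
B/(C+T) = 5.0839
log10(P) = 7.3230 - 5.0839 = 2.2391
P = 10^2.2391 = 173.4010 mmHg

173.4010 mmHg


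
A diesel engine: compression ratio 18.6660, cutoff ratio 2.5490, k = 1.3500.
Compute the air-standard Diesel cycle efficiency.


r^(k-1) = 2.7853
rc^k = 3.5367
eta = 0.5645 = 56.4471%

56.4471%


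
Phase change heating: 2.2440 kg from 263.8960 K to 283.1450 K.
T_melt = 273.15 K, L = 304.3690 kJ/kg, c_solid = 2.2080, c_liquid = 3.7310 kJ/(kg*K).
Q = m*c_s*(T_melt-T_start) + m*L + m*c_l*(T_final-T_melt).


Q1 (sensible, solid) = 2.2440 * 2.2080 * 9.2540 = 45.8513 kJ
Q2 (latent) = 2.2440 * 304.3690 = 683.0040 kJ
Q3 (sensible, liquid) = 2.2440 * 3.7310 * 9.9950 = 83.6818 kJ
Q_total = 812.5371 kJ

812.5371 kJ


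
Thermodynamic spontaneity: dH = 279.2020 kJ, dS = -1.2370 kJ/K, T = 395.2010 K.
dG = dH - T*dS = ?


T*dS = 395.2010 * -1.2370 = -488.8636 kJ
dG = 279.2020 + 488.8636 = 768.0656 kJ (non-spontaneous)

dG = 768.0656 kJ, non-spontaneous


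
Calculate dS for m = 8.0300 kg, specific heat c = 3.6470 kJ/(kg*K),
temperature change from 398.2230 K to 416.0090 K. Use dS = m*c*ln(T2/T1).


T2/T1 = 1.0447
ln(T2/T1) = 0.0437
dS = 8.0300 * 3.6470 * 0.0437 = 1.2796 kJ/K

1.2796 kJ/K


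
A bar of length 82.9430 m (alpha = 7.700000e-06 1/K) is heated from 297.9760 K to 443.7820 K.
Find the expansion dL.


dT = 145.8060 K
dL = 7.700000e-06 * 82.9430 * 145.8060 = 0.093121 m
L_final = 83.036121 m

dL = 0.093121 m


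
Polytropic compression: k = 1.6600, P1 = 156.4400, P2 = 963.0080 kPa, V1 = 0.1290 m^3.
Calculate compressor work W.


(k-1)/k = 0.3976
(P2/P1)^exp = 2.0597
W = 2.5152 * 156.4400 * 0.1290 * (2.0597 - 1) = 53.7896 kJ

53.7896 kJ


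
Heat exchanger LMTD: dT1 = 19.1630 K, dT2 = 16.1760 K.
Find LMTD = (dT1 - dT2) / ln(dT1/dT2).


dT1/dT2 = 1.1847
ln(dT1/dT2) = 0.1695
LMTD = 2.9870 / 0.1695 = 17.6273 K

17.6273 K


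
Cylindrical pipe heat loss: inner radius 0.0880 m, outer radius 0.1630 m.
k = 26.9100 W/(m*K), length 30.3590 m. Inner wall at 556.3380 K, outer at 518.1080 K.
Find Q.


dT = 38.2300 K
ln(ro/ri) = 0.6164
Q = 2*pi*26.9100*30.3590*38.2300 / 0.6164 = 318356.1653 W

318356.1653 W


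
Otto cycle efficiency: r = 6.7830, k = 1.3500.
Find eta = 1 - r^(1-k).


r^(k-1) = 1.9543
eta = 1 - 1/1.9543 = 0.4883 = 48.8315%

48.8315%


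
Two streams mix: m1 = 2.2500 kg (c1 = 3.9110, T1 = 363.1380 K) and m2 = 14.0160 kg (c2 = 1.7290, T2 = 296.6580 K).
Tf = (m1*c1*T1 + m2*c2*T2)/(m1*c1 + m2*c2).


num = 10384.6339
den = 33.0334
Tf = 314.3676 K

314.3676 K


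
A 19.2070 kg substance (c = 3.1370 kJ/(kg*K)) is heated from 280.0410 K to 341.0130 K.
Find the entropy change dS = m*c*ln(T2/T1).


T2/T1 = 1.2177
ln(T2/T1) = 0.1970
dS = 19.2070 * 3.1370 * 0.1970 = 11.8688 kJ/K

11.8688 kJ/K


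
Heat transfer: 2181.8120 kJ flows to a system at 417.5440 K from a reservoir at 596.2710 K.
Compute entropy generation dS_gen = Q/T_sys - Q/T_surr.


dS_sys = 2181.8120/417.5440 = 5.2253 kJ/K
dS_surr = -2181.8120/596.2710 = -3.6591 kJ/K
dS_gen = 5.2253 - 3.6591 = 1.5663 kJ/K (irreversible)

dS_gen = 1.5663 kJ/K, irreversible


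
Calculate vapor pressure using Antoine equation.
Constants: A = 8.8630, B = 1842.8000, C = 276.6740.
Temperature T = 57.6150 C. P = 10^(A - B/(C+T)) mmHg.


C+T = 334.2890
B/(C+T) = 5.5126
log10(P) = 8.8630 - 5.5126 = 3.3504
P = 10^3.3504 = 2240.8078 mmHg

2240.8078 mmHg


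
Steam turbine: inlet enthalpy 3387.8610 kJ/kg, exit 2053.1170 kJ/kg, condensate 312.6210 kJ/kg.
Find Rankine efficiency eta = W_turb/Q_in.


W = 1334.7440 kJ/kg
Q_in = 3075.2400 kJ/kg
eta = 0.4340 = 43.4029%

eta = 43.4029%


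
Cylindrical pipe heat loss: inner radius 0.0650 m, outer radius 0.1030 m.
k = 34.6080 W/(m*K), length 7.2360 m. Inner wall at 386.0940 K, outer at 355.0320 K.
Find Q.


dT = 31.0620 K
ln(ro/ri) = 0.4603
Q = 2*pi*34.6080*7.2360*31.0620 / 0.4603 = 106170.5359 W

106170.5359 W


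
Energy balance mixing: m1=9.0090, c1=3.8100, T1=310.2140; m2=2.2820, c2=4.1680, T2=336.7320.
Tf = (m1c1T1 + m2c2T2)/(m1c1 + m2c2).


num = 13850.6600
den = 43.8357
Tf = 315.9678 K

315.9678 K


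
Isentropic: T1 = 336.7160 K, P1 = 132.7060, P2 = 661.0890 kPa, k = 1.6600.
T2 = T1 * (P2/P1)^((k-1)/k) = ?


(k-1)/k = 0.3976
(P2/P1)^exp = 1.8935
T2 = 336.7160 * 1.8935 = 637.5747 K

637.5747 K


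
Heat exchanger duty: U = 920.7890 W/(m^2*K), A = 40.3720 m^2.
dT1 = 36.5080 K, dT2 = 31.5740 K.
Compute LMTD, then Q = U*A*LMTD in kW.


LMTD = 33.9813 K
Q = 920.7890 * 40.3720 * 33.9813 = 1263224.7906 W = 1263.2248 kW

1263.2248 kW


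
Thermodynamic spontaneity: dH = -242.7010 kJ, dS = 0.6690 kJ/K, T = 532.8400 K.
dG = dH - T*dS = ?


T*dS = 532.8400 * 0.6690 = 356.4700 kJ
dG = -242.7010 - 356.4700 = -599.1710 kJ (spontaneous)

dG = -599.1710 kJ, spontaneous


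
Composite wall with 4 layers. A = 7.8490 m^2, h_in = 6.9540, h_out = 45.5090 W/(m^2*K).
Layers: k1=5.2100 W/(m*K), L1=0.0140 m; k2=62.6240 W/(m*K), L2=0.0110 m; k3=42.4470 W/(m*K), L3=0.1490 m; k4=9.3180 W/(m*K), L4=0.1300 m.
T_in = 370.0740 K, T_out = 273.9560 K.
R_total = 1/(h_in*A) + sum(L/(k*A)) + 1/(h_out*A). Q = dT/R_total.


R_conv_in = 1/(6.9540*7.8490) = 0.0183
R_1 = 0.0140/(5.2100*7.8490) = 0.0003
R_2 = 0.0110/(62.6240*7.8490) = 2.2379e-05
R_3 = 0.1490/(42.4470*7.8490) = 0.0004
R_4 = 0.1300/(9.3180*7.8490) = 0.0018
R_conv_out = 1/(45.5090*7.8490) = 0.0028
R_total = 0.0237 K/W
Q = 96.1180 / 0.0237 = 4053.8892 W

R_total = 0.0237 K/W, Q = 4053.8892 W


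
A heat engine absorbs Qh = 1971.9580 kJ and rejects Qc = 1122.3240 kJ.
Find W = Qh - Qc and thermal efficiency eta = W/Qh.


W = 1971.9580 - 1122.3240 = 849.6340 kJ
eta = 849.6340 / 1971.9580 = 0.4309 = 43.0858%

W = 849.6340 kJ, eta = 43.0858%


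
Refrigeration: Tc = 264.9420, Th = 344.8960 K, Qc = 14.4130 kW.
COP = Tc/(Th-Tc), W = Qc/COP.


COP = 264.9420 / 79.9540 = 3.3137
W = 14.4130 / 3.3137 = 4.3495 kW

COP = 3.3137, W = 4.3495 kW


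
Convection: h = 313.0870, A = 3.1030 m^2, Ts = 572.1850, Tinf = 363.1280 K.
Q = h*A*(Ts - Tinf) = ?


dT = 209.0570 K
Q = 313.0870 * 3.1030 * 209.0570 = 203100.7489 W

203100.7489 W


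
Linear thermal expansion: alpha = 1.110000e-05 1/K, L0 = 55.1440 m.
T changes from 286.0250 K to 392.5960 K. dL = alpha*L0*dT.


dT = 106.5710 K
dL = 1.110000e-05 * 55.1440 * 106.5710 = 0.065232 m
L_final = 55.209232 m

dL = 0.065232 m


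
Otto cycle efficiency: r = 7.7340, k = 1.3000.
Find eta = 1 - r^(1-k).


r^(k-1) = 1.8472
eta = 1 - 1/1.8472 = 0.4586 = 45.8649%

45.8649%


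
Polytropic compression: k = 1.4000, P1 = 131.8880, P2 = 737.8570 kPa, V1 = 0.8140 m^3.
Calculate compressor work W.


(k-1)/k = 0.2857
(P2/P1)^exp = 1.6355
W = 3.5000 * 131.8880 * 0.8140 * (1.6355 - 1) = 238.7844 kJ

238.7844 kJ


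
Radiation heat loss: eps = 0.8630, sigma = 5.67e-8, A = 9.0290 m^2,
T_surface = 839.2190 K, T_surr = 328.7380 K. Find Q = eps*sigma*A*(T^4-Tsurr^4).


T^4 = 4.9602e+11
Tsurr^4 = 1.1679e+10
Q = 0.8630 * 5.67e-8 * 9.0290 * 4.8434e+11 = 213986.7976 W

213986.7976 W


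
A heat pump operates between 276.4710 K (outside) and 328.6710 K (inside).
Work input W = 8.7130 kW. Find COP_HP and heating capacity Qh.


COP = 328.6710 / 52.2000 = 6.2964
Qh = 6.2964 * 8.7130 = 54.8604 kW

COP = 6.2964, Qh = 54.8604 kW


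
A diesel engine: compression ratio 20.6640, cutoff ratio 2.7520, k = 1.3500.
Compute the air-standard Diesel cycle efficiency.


r^(k-1) = 2.8862
rc^k = 3.9222
eta = 0.5719 = 57.1934%

57.1934%


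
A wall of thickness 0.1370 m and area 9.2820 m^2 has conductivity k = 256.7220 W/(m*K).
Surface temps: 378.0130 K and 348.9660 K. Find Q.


dT = 29.0470 K
Q = 256.7220 * 9.2820 * 29.0470 / 0.1370 = 505225.6242 W

505225.6242 W


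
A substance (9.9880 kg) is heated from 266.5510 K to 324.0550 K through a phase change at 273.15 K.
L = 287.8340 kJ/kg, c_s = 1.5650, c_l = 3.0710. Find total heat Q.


Q1 (sensible, solid) = 9.9880 * 1.5650 * 6.5990 = 103.1504 kJ
Q2 (latent) = 9.9880 * 287.8340 = 2874.8860 kJ
Q3 (sensible, liquid) = 9.9880 * 3.0710 * 50.9050 = 1561.4166 kJ
Q_total = 4539.4530 kJ

4539.4530 kJ


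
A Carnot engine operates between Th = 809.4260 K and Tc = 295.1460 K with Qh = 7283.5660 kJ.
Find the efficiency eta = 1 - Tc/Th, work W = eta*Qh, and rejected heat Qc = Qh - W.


eta = 1 - 295.1460/809.4260 = 0.6354
W = 0.6354 * 7283.5660 = 4627.7144 kJ
Qc = 7283.5660 - 4627.7144 = 2655.8516 kJ

eta = 63.5364%, W = 4627.7144 kJ, Qc = 2655.8516 kJ


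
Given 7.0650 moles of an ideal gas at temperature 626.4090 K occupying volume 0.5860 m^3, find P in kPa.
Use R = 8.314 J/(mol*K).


P = nRT/V = 7.0650 * 8.314 * 626.4090 / 0.5860
= 36794.2687 / 0.5860 = 62788.8544 Pa = 62.7889 kPa

62.7889 kPa


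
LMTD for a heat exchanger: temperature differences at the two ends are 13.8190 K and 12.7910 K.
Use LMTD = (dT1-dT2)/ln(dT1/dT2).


dT1/dT2 = 1.0804
ln(dT1/dT2) = 0.0773
LMTD = 1.0280 / 0.0773 = 13.2984 K

13.2984 K


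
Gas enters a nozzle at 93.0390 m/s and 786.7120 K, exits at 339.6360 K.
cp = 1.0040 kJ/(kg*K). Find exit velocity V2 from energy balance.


dT = 447.0760 K
2*cp*1000*dT = 897728.6080
V1^2 = 8656.2555
V2 = sqrt(906384.8635) = 952.0425 m/s

952.0425 m/s


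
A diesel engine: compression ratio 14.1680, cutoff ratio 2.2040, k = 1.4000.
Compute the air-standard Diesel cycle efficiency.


r^(k-1) = 2.8875
rc^k = 3.0234
eta = 0.5843 = 58.4276%

58.4276%


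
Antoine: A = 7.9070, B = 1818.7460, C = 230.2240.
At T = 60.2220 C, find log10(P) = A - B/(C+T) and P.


C+T = 290.4460
B/(C+T) = 6.2619
log10(P) = 7.9070 - 6.2619 = 1.6451
P = 10^1.6451 = 44.1664 mmHg

44.1664 mmHg


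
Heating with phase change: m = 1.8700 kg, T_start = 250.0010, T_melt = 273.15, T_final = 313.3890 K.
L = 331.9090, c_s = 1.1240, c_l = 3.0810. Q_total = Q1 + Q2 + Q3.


Q1 (sensible, solid) = 1.8700 * 1.1240 * 23.1490 = 48.6564 kJ
Q2 (latent) = 1.8700 * 331.9090 = 620.6698 kJ
Q3 (sensible, liquid) = 1.8700 * 3.0810 * 40.2390 = 231.8358 kJ
Q_total = 901.1620 kJ

901.1620 kJ


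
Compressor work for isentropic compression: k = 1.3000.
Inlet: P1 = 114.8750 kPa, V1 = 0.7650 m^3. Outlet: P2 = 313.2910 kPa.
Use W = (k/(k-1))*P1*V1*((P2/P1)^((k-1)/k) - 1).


(k-1)/k = 0.2308
(P2/P1)^exp = 1.2605
W = 4.3333 * 114.8750 * 0.7650 * (1.2605 - 1) = 99.2105 kJ

99.2105 kJ


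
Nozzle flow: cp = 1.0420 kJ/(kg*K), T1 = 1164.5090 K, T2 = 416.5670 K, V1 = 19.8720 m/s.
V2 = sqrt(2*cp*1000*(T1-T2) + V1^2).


dT = 747.9420 K
2*cp*1000*dT = 1558711.1280
V1^2 = 394.8964
V2 = sqrt(1559106.0244) = 1248.6417 m/s

1248.6417 m/s


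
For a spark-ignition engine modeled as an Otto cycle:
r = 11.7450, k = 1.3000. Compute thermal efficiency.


r^(k-1) = 2.0939
eta = 1 - 1/2.0939 = 0.5224 = 52.2422%

52.2422%


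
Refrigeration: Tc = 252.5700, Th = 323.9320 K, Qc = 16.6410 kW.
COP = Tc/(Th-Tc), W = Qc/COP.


COP = 252.5700 / 71.3620 = 3.5393
W = 16.6410 / 3.5393 = 4.7018 kW

COP = 3.5393, W = 4.7018 kW


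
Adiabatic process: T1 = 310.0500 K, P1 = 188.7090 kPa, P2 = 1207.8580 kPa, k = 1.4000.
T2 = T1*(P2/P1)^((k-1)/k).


(k-1)/k = 0.2857
(P2/P1)^exp = 1.6996
T2 = 310.0500 * 1.6996 = 526.9644 K

526.9644 K


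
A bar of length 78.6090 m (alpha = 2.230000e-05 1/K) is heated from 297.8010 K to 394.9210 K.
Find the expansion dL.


dT = 97.1200 K
dL = 2.230000e-05 * 78.6090 * 97.1200 = 0.170249 m
L_final = 78.779249 m

dL = 0.170249 m


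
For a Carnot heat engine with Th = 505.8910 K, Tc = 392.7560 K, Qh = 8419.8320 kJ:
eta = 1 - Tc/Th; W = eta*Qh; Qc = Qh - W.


eta = 1 - 392.7560/505.8910 = 0.2236
W = 0.2236 * 8419.8320 = 1882.9702 kJ
Qc = 8419.8320 - 1882.9702 = 6536.8618 kJ

eta = 22.3635%, W = 1882.9702 kJ, Qc = 6536.8618 kJ


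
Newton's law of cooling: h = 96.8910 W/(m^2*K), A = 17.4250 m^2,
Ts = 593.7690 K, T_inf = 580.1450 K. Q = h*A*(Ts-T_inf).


dT = 13.6240 K
Q = 96.8910 * 17.4250 * 13.6240 = 23001.7490 W

23001.7490 W


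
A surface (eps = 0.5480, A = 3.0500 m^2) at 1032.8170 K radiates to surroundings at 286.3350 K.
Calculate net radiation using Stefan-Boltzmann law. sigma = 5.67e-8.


T^4 = 1.1379e+12
Tsurr^4 = 6.7220e+09
Q = 0.5480 * 5.67e-8 * 3.0500 * 1.1312e+12 = 107197.2790 W

107197.2790 W


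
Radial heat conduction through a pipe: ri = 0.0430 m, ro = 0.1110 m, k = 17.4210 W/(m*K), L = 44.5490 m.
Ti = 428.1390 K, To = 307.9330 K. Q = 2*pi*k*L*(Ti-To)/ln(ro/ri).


dT = 120.2060 K
ln(ro/ri) = 0.9483
Q = 2*pi*17.4210*44.5490*120.2060 / 0.9483 = 618098.2670 W

618098.2670 W


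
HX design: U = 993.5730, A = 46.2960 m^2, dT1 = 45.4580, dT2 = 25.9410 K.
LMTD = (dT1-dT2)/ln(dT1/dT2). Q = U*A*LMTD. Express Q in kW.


LMTD = 34.7919 K
Q = 993.5730 * 46.2960 * 34.7919 = 1600373.1211 W = 1600.3731 kW

1600.3731 kW


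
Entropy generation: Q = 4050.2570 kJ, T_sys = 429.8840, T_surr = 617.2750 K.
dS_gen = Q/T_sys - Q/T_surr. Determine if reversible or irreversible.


dS_sys = 4050.2570/429.8840 = 9.4217 kJ/K
dS_surr = -4050.2570/617.2750 = -6.5615 kJ/K
dS_gen = 9.4217 - 6.5615 = 2.8602 kJ/K (irreversible)

dS_gen = 2.8602 kJ/K, irreversible


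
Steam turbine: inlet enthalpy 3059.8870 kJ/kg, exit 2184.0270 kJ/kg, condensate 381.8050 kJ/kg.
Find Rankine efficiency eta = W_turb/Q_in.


W = 875.8600 kJ/kg
Q_in = 2678.0820 kJ/kg
eta = 0.3270 = 32.7047%

eta = 32.7047%


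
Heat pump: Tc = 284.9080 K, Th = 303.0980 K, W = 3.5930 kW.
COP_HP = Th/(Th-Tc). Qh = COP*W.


COP = 303.0980 / 18.1900 = 16.6629
Qh = 16.6629 * 3.5930 = 59.8698 kW

COP = 16.6629, Qh = 59.8698 kW


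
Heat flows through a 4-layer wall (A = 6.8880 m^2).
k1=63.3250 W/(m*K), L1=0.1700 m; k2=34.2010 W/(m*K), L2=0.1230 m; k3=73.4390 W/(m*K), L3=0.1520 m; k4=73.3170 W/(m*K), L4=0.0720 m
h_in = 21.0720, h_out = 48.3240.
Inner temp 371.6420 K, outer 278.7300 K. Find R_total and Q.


R_conv_in = 1/(21.0720*6.8880) = 0.0069
R_1 = 0.1700/(63.3250*6.8880) = 0.0004
R_2 = 0.1230/(34.2010*6.8880) = 0.0005
R_3 = 0.1520/(73.4390*6.8880) = 0.0003
R_4 = 0.0720/(73.3170*6.8880) = 0.0001
R_conv_out = 1/(48.3240*6.8880) = 0.0030
R_total = 0.0112 K/W
Q = 92.9120 / 0.0112 = 8259.6201 W

R_total = 0.0112 K/W, Q = 8259.6201 W


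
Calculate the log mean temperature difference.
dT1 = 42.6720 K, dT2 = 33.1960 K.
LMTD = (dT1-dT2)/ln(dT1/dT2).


dT1/dT2 = 1.2855
ln(dT1/dT2) = 0.2511
LMTD = 9.4760 / 0.2511 = 37.7359 K

37.7359 K


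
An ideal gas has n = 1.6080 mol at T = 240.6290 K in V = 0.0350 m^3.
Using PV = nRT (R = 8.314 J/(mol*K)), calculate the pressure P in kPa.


P = nRT/V = 1.6080 * 8.314 * 240.6290 / 0.0350
= 3216.9479 / 0.0350 = 91912.7979 Pa = 91.9128 kPa

91.9128 kPa


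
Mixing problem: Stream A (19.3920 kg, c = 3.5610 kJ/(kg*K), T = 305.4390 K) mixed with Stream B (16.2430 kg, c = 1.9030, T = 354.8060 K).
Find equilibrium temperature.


num = 32059.2689
den = 99.9653
Tf = 320.7038 K

320.7038 K


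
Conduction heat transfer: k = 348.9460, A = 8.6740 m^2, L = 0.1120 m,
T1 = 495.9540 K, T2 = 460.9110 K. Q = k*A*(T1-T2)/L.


dT = 35.0430 K
Q = 348.9460 * 8.6740 * 35.0430 / 0.1120 = 947023.8100 W

947023.8100 W


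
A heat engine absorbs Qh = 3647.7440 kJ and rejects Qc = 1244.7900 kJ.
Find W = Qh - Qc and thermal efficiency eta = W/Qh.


W = 3647.7440 - 1244.7900 = 2402.9540 kJ
eta = 2402.9540 / 3647.7440 = 0.6588 = 65.8751%

W = 2402.9540 kJ, eta = 65.8751%


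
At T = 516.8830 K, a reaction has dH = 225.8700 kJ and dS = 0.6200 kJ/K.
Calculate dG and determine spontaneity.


T*dS = 516.8830 * 0.6200 = 320.4675 kJ
dG = 225.8700 - 320.4675 = -94.5975 kJ (spontaneous)

dG = -94.5975 kJ, spontaneous


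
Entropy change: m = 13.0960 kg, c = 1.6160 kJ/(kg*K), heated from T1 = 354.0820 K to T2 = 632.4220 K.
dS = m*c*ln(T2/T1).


T2/T1 = 1.7861
ln(T2/T1) = 0.5800
dS = 13.0960 * 1.6160 * 0.5800 = 12.2752 kJ/K

12.2752 kJ/K


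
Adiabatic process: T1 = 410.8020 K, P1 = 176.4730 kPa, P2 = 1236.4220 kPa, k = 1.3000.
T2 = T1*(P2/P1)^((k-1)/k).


(k-1)/k = 0.2308
(P2/P1)^exp = 1.5672
T2 = 410.8020 * 1.5672 = 643.7915 K

643.7915 K


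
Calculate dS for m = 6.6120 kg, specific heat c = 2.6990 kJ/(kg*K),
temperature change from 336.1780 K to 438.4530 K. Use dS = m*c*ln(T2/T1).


T2/T1 = 1.3042
ln(T2/T1) = 0.2656
dS = 6.6120 * 2.6990 * 0.2656 = 4.7401 kJ/K

4.7401 kJ/K


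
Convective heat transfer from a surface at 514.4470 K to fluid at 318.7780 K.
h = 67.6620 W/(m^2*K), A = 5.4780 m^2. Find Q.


dT = 195.6690 K
Q = 67.6620 * 5.4780 * 195.6690 = 72525.1915 W

72525.1915 W


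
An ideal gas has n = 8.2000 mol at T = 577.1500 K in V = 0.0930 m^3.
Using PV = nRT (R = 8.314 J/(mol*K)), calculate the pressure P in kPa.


P = nRT/V = 8.2000 * 8.314 * 577.1500 / 0.0930
= 39347.0858 / 0.0930 = 423086.9443 Pa = 423.0869 kPa

423.0869 kPa


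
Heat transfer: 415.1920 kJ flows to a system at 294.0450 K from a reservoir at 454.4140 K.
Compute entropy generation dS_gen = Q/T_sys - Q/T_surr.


dS_sys = 415.1920/294.0450 = 1.4120 kJ/K
dS_surr = -415.1920/454.4140 = -0.9137 kJ/K
dS_gen = 1.4120 - 0.9137 = 0.4983 kJ/K (irreversible)

dS_gen = 0.4983 kJ/K, irreversible


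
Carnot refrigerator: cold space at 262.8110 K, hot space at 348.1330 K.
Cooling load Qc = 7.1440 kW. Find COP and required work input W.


COP = 262.8110 / 85.3220 = 3.0802
W = 7.1440 / 3.0802 = 2.3193 kW

COP = 3.0802, W = 2.3193 kW


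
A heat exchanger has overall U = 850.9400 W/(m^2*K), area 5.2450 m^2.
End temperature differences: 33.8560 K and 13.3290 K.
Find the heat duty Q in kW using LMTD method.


LMTD = 22.0206 K
Q = 850.9400 * 5.2450 * 22.0206 = 98281.7477 W = 98.2817 kW

98.2817 kW


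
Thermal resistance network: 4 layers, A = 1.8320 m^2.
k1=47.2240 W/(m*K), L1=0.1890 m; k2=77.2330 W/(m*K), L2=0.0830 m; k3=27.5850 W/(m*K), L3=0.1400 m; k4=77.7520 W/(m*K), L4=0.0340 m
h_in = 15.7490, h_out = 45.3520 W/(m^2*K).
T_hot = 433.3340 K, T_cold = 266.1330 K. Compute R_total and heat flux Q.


R_conv_in = 1/(15.7490*1.8320) = 0.0347
R_1 = 0.1890/(47.2240*1.8320) = 0.0022
R_2 = 0.0830/(77.2330*1.8320) = 0.0006
R_3 = 0.1400/(27.5850*1.8320) = 0.0028
R_4 = 0.0340/(77.7520*1.8320) = 0.0002
R_conv_out = 1/(45.3520*1.8320) = 0.0120
R_total = 0.0525 K/W
Q = 167.2010 / 0.0525 = 3186.2644 W

R_total = 0.0525 K/W, Q = 3186.2644 W


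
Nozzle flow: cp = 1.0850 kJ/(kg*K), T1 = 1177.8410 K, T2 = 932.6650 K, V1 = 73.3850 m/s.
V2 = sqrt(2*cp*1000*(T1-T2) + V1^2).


dT = 245.1760 K
2*cp*1000*dT = 532031.9200
V1^2 = 5385.3582
V2 = sqrt(537417.2782) = 733.0875 m/s

733.0875 m/s


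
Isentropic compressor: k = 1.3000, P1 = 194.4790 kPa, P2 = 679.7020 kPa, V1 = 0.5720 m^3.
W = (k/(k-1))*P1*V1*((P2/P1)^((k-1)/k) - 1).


(k-1)/k = 0.2308
(P2/P1)^exp = 1.3348
W = 4.3333 * 194.4790 * 0.5720 * (1.3348 - 1) = 161.3815 kJ

161.3815 kJ


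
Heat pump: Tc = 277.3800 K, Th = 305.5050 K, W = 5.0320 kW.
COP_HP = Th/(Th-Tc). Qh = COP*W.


COP = 305.5050 / 28.1250 = 10.8624
Qh = 10.8624 * 5.0320 = 54.6596 kW

COP = 10.8624, Qh = 54.6596 kW


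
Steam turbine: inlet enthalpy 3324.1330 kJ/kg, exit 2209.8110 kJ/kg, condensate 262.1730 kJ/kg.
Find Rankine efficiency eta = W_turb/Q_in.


W = 1114.3220 kJ/kg
Q_in = 3061.9600 kJ/kg
eta = 0.3639 = 36.3924%

eta = 36.3924%


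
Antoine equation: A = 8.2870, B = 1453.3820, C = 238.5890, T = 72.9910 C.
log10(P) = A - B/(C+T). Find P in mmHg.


C+T = 311.5800
B/(C+T) = 4.6646
log10(P) = 8.2870 - 4.6646 = 3.6224
P = 10^3.6224 = 4192.2305 mmHg

4192.2305 mmHg


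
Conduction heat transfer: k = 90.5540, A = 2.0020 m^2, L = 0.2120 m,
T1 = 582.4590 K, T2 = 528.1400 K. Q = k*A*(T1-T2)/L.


dT = 54.3190 K
Q = 90.5540 * 2.0020 * 54.3190 / 0.2120 = 46450.2031 W

46450.2031 W


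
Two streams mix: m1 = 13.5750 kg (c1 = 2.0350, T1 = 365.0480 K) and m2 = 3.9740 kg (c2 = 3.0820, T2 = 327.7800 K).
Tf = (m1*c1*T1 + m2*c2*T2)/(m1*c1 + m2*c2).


num = 14099.1028
den = 39.8730
Tf = 353.6003 K

353.6003 K


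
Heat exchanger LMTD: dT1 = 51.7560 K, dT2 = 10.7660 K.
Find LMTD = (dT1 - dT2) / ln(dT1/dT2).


dT1/dT2 = 4.8074
ln(dT1/dT2) = 1.5701
LMTD = 40.9900 / 1.5701 = 26.1058 K

26.1058 K


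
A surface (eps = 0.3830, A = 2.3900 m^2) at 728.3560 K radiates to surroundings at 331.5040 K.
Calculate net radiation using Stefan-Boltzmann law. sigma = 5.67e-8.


T^4 = 2.8143e+11
Tsurr^4 = 1.2077e+10
Q = 0.3830 * 5.67e-8 * 2.3900 * 2.6936e+11 = 13979.9734 W

13979.9734 W


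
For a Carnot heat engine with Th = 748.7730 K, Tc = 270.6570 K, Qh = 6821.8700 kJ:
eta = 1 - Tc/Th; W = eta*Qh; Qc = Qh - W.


eta = 1 - 270.6570/748.7730 = 0.6385
W = 0.6385 * 6821.8700 = 4355.9867 kJ
Qc = 6821.8700 - 4355.9867 = 2465.8833 kJ

eta = 63.8533%, W = 4355.9867 kJ, Qc = 2465.8833 kJ


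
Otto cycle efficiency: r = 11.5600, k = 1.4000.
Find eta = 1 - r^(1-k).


r^(k-1) = 2.6618
eta = 1 - 1/2.6618 = 0.6243 = 62.4321%

62.4321%


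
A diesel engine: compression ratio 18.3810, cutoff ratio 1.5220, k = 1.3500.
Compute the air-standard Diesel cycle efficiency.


r^(k-1) = 2.7703
rc^k = 1.7630
eta = 0.6092 = 60.9152%

60.9152%


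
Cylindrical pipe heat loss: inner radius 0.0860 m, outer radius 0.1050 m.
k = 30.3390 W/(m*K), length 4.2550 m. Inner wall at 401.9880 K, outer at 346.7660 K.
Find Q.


dT = 55.2220 K
ln(ro/ri) = 0.1996
Q = 2*pi*30.3390*4.2550*55.2220 / 0.1996 = 224390.2009 W

224390.2009 W


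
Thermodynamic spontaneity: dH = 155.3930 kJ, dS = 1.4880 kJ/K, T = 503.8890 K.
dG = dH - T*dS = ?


T*dS = 503.8890 * 1.4880 = 749.7868 kJ
dG = 155.3930 - 749.7868 = -594.3938 kJ (spontaneous)

dG = -594.3938 kJ, spontaneous


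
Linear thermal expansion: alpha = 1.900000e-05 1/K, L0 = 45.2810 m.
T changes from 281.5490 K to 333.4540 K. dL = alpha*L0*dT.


dT = 51.9050 K
dL = 1.900000e-05 * 45.2810 * 51.9050 = 0.044656 m
L_final = 45.325656 m

dL = 0.044656 m


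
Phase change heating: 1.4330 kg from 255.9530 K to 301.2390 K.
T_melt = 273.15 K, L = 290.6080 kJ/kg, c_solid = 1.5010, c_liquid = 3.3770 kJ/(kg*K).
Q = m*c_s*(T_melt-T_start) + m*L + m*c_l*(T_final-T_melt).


Q1 (sensible, solid) = 1.4330 * 1.5010 * 17.1970 = 36.9896 kJ
Q2 (latent) = 1.4330 * 290.6080 = 416.4413 kJ
Q3 (sensible, liquid) = 1.4330 * 3.3770 * 28.0890 = 135.9294 kJ
Q_total = 589.3603 kJ

589.3603 kJ


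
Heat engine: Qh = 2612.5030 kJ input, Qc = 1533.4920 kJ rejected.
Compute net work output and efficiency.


W = 2612.5030 - 1533.4920 = 1079.0110 kJ
eta = 1079.0110 / 2612.5030 = 0.4130 = 41.3018%

W = 1079.0110 kJ, eta = 41.3018%


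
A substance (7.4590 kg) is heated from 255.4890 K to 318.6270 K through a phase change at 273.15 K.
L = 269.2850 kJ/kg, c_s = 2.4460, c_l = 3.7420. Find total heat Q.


Q1 (sensible, solid) = 7.4590 * 2.4460 * 17.6610 = 322.2199 kJ
Q2 (latent) = 7.4590 * 269.2850 = 2008.5968 kJ
Q3 (sensible, liquid) = 7.4590 * 3.7420 * 45.4770 = 1269.3348 kJ
Q_total = 3600.1515 kJ

3600.1515 kJ


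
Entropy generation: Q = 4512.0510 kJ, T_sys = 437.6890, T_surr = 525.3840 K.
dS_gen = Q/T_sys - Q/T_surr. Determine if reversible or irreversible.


dS_sys = 4512.0510/437.6890 = 10.3088 kJ/K
dS_surr = -4512.0510/525.3840 = -8.5881 kJ/K
dS_gen = 10.3088 - 8.5881 = 1.7207 kJ/K (irreversible)

dS_gen = 1.7207 kJ/K, irreversible


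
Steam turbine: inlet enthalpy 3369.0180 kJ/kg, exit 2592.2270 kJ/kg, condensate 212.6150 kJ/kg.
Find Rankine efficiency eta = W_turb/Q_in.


W = 776.7910 kJ/kg
Q_in = 3156.4030 kJ/kg
eta = 0.2461 = 24.6100%

eta = 24.6100%


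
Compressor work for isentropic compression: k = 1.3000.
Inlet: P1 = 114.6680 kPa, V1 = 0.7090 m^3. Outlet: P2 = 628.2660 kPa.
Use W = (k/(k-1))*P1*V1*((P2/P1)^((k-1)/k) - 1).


(k-1)/k = 0.2308
(P2/P1)^exp = 1.4807
W = 4.3333 * 114.6680 * 0.7090 * (1.4807 - 1) = 169.3528 kJ

169.3528 kJ


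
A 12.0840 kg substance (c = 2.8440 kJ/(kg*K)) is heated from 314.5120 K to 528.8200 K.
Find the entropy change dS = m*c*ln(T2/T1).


T2/T1 = 1.6814
ln(T2/T1) = 0.5196
dS = 12.0840 * 2.8440 * 0.5196 = 17.8579 kJ/K

17.8579 kJ/K


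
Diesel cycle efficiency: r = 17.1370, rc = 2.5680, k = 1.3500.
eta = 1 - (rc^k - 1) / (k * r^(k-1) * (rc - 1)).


r^(k-1) = 2.7032
rc^k = 3.5723
eta = 0.5505 = 55.0456%

55.0456%


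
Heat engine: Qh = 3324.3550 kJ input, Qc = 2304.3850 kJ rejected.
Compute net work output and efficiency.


W = 3324.3550 - 2304.3850 = 1019.9700 kJ
eta = 1019.9700 / 3324.3550 = 0.3068 = 30.6817%

W = 1019.9700 kJ, eta = 30.6817%


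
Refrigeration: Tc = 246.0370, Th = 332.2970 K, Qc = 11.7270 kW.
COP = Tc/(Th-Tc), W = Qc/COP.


COP = 246.0370 / 86.2600 = 2.8523
W = 11.7270 / 2.8523 = 4.1115 kW

COP = 2.8523, W = 4.1115 kW


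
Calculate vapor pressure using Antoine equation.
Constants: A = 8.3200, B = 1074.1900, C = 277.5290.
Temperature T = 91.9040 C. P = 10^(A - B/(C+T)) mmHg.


C+T = 369.4330
B/(C+T) = 2.9077
log10(P) = 8.3200 - 2.9077 = 5.4123
P = 10^5.4123 = 258421.1012 mmHg

258421.1012 mmHg


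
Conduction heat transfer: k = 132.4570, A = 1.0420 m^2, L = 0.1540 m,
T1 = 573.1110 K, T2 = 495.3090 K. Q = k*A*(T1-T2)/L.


dT = 77.8020 K
Q = 132.4570 * 1.0420 * 77.8020 / 0.1540 = 69728.8775 W

69728.8775 W


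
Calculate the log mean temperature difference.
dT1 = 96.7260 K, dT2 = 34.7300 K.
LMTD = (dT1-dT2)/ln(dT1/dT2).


dT1/dT2 = 2.7851
ln(dT1/dT2) = 1.0243
LMTD = 61.9960 / 1.0243 = 60.5265 K

60.5265 K


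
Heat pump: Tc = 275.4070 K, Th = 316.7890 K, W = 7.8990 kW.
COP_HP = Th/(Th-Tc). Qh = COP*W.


COP = 316.7890 / 41.3820 = 7.6552
Qh = 7.6552 * 7.8990 = 60.4687 kW

COP = 7.6552, Qh = 60.4687 kW


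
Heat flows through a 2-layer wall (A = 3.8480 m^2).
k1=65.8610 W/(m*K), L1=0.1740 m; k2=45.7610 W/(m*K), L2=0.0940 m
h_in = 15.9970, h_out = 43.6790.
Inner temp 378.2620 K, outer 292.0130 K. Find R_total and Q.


R_conv_in = 1/(15.9970*3.8480) = 0.0162
R_1 = 0.1740/(65.8610*3.8480) = 0.0007
R_2 = 0.0940/(45.7610*3.8480) = 0.0005
R_conv_out = 1/(43.6790*3.8480) = 0.0059
R_total = 0.0234 K/W
Q = 86.2490 / 0.0234 = 3683.4454 W

R_total = 0.0234 K/W, Q = 3683.4454 W


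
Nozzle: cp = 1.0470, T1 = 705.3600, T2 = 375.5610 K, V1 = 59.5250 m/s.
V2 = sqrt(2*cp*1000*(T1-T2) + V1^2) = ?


dT = 329.7990 K
2*cp*1000*dT = 690599.1060
V1^2 = 3543.2256
V2 = sqrt(694142.3316) = 833.1520 m/s

833.1520 m/s


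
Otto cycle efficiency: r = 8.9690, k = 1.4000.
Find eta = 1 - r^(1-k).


r^(k-1) = 2.4049
eta = 1 - 1/2.4049 = 0.5842 = 58.4183%

58.4183%


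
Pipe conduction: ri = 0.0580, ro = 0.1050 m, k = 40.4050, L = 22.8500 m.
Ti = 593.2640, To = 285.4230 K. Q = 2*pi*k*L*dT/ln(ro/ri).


dT = 307.8410 K
ln(ro/ri) = 0.5935
Q = 2*pi*40.4050*22.8500*307.8410 / 0.5935 = 3008806.3266 W

3008806.3266 W


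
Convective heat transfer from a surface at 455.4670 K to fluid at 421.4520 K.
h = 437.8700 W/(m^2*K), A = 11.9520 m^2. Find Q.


dT = 34.0150 K
Q = 437.8700 * 11.9520 * 34.0150 = 178014.8575 W

178014.8575 W


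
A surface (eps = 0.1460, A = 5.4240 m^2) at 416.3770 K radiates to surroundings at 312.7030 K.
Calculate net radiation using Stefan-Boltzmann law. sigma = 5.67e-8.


T^4 = 3.0057e+10
Tsurr^4 = 9.5615e+09
Q = 0.1460 * 5.67e-8 * 5.4240 * 2.0496e+10 = 920.2694 W

920.2694 W


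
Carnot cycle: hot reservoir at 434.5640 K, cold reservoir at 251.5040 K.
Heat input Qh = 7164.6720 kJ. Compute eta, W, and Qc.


eta = 1 - 251.5040/434.5640 = 0.4212
W = 0.4212 * 7164.6720 = 3018.1167 kJ
Qc = 7164.6720 - 3018.1167 = 4146.5553 kJ

eta = 42.1250%, W = 3018.1167 kJ, Qc = 4146.5553 kJ


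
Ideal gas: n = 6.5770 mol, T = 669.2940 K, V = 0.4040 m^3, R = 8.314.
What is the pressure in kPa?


P = nRT/V = 6.5770 * 8.314 * 669.2940 / 0.4040
= 36597.7843 / 0.4040 = 90588.5751 Pa = 90.5886 kPa

90.5886 kPa


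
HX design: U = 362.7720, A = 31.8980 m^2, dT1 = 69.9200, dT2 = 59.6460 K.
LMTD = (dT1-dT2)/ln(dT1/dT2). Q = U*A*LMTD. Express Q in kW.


LMTD = 64.6470 K
Q = 362.7720 * 31.8980 * 64.6470 = 748075.6700 W = 748.0757 kW

748.0757 kW


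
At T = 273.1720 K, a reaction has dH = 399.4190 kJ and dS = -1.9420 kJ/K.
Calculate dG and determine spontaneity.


T*dS = 273.1720 * -1.9420 = -530.5000 kJ
dG = 399.4190 + 530.5000 = 929.9190 kJ (non-spontaneous)

dG = 929.9190 kJ, non-spontaneous


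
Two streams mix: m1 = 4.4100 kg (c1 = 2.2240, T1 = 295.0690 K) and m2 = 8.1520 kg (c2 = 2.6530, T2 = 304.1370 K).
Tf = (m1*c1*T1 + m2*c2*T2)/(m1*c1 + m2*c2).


num = 9471.6383
den = 31.4351
Tf = 301.3078 K

301.3078 K


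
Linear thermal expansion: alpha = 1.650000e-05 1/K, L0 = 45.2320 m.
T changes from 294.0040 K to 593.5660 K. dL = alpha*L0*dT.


dT = 299.5620 K
dL = 1.650000e-05 * 45.2320 * 299.5620 = 0.223572 m
L_final = 45.455572 m

dL = 0.223572 m


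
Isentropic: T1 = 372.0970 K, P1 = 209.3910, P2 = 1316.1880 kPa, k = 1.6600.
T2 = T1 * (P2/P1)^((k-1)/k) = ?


(k-1)/k = 0.3976
(P2/P1)^exp = 2.0769
T2 = 372.0970 * 2.0769 = 772.8165 K

772.8165 K


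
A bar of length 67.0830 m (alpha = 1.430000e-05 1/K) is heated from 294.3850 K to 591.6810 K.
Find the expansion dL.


dT = 297.2960 K
dL = 1.430000e-05 * 67.0830 * 297.2960 = 0.285192 m
L_final = 67.368192 m

dL = 0.285192 m


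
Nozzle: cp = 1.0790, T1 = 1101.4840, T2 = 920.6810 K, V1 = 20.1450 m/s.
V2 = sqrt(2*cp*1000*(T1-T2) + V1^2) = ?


dT = 180.8030 K
2*cp*1000*dT = 390172.8740
V1^2 = 405.8210
V2 = sqrt(390578.6950) = 624.9630 m/s

624.9630 m/s


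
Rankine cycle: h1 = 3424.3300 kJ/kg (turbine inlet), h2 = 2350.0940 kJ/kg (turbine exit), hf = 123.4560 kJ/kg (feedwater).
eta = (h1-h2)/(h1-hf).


W = 1074.2360 kJ/kg
Q_in = 3300.8740 kJ/kg
eta = 0.3254 = 32.5440%

eta = 32.5440%


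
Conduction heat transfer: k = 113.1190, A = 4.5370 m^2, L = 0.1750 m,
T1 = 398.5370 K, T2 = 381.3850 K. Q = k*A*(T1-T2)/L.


dT = 17.1520 K
Q = 113.1190 * 4.5370 * 17.1520 / 0.1750 = 50301.5139 W

50301.5139 W
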